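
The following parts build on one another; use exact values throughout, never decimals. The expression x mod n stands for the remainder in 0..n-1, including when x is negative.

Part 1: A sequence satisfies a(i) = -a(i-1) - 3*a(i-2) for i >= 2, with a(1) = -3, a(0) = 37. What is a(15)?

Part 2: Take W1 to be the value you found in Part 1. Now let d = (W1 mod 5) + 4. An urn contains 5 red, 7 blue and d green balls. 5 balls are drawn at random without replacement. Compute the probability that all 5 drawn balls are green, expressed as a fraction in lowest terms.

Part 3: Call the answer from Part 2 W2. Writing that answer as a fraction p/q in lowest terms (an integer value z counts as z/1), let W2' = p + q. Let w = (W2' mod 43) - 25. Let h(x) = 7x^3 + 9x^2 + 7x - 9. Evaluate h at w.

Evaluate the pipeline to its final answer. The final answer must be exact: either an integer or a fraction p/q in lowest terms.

-21714

Part 1: a(2) = -1*(-3) - 3*(37) = -108; iterating: a(2)=-108, a(3)=117, a(4)=207, a(5)=-558, a(6)=-63, a(7)=1737, a(8)=-1548, a(9)=-3663, a(10)=8307, a(11)=2682, a(12)=-27603, a(13)=19557, a(14)=63252, a(15)=-121923; answer -121923
Part 2: W1 = -121923; d = 6; total draws C(18,5) = 8568; favorable C(6,5) = 6; P = 1/1428; answer 1/1428
Part 3: W2 = 1/1428; threaded value p + q = 1429; w = -15; 7*(-15)^3 + 9*(-15)^2 + 7*(-15)^1 - 9 = (-23625) + (2025) + (-105) + (-9) = -21714; answer -21714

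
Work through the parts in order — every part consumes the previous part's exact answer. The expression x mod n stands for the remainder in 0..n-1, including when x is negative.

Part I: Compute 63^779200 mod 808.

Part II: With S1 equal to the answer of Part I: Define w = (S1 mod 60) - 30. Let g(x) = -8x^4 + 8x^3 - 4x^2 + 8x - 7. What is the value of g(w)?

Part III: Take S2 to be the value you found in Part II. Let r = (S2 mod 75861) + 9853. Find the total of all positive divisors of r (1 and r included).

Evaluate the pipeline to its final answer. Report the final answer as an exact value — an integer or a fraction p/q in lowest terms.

Part I: squarings mod 808: 63^1=63, 63^2=737, 63^4=193, 63^8=81, 63^16=97, 63^32=521, 63^64=761, 63^128=593, 63^256=169, 63^512=281, 63^1024=585, 63^2048=441, 63^4096=561, 63^8192=409, 63^16384=25, 63^32768=625, 63^65536=361, 63^131072=233, 63^262144=153, 63^524288=785; 63^779200 = 63^64 * 63^128 * 63^256 * 63^512 * 63^8192 * 63^16384 * 63^32768 * 63^65536 * 63^131072 * 63^524288 = 1 (mod 808); answer 1
Part II: S1 = 1; w = -29; -8*(-29)^4 + 8*(-29)^3 - 4*(-29)^2 + 8*(-29)^1 - 7 = (-5658248) + (-195112) + (-3364) + (-232) + (-7) = -5856963; answer -5856963
Part III: S2 = -5856963; r = 70048; 70048 = 2^5 * 11 * 199; sigma = (1 + 2 + 4 + 8 + 16 + 32) * (1 + 11) * (1 + 199) = 63 * 12 * 200 = 151200; answer 151200

151200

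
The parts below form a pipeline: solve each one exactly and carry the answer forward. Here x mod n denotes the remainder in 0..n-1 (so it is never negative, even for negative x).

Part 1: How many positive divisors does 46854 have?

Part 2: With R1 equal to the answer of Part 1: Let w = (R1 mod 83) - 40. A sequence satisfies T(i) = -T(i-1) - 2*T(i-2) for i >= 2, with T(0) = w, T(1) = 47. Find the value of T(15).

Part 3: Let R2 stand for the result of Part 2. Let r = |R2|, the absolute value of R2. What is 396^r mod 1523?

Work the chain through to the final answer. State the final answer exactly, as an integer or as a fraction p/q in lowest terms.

656

Part 1: 46854 = 2 * 3^2 * 19 * 137; number of divisors = (1+1) * (2+1) * (1+1) * (1+1) = 24; answer 24
Part 2: R1 = 24; w = -16; T(2) = -1*(47) - 2*(-16) = -15; iterating: T(2)=-15, T(3)=-79, T(4)=109, T(5)=49, T(6)=-267, T(7)=169, T(8)=365, T(9)=-703, T(10)=-27, T(11)=1433, T(12)=-1379, T(13)=-1487, T(14)=4245, T(15)=-1271; answer -1271
Part 3: R2 = -1271; r = 1271; squarings mod 1523: 396^1=396, 396^2=1470, 396^4=1286, 396^8=1341, 396^16=1141, 396^32=1239, 396^64=1460, 396^128=923, 396^256=572, 396^512=1262, 396^1024=1109; 396^1271 = 396^1 * 396^2 * 396^4 * 396^16 * 396^32 * 396^64 * 396^128 * 396^1024 = 656 (mod 1523); answer 656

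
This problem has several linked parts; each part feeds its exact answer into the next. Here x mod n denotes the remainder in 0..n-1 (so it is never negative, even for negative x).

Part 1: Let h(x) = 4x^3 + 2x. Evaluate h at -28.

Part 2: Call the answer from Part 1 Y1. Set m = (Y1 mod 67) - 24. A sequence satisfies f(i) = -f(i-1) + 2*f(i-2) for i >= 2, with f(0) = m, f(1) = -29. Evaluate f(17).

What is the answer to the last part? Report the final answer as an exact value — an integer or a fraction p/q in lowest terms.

-1966079

Part 1: 4*(-28)^3 + 2*(-28)^1 = (-87808) + (-56) = -87864; answer -87864
Part 2: Y1 = -87864; m = 16; f(2) = -1*(-29) + 2*(16) = 61; iterating: f(2)=61, f(3)=-119, f(4)=241, f(5)=-479, f(6)=961, f(7)=-1919, f(8)=3841, f(9)=-7679, f(10)=15361, f(11)=-30719, f(12)=61441, f(13)=-122879, f(14)=245761, f(15)=-491519, f(16)=983041, f(17)=-1966079; answer -1966079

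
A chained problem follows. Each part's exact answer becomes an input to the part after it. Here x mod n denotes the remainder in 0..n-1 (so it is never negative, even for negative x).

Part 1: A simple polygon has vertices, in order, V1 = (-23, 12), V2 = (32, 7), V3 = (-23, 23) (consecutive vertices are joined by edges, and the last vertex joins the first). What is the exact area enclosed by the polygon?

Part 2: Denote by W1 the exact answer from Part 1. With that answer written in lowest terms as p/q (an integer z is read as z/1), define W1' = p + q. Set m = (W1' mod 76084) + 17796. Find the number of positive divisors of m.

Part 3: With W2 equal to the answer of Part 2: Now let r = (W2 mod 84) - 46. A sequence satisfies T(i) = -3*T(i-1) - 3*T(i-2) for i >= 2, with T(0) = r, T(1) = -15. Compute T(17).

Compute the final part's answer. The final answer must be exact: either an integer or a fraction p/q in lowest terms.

-846369

Part 1: cross terms: (-23*7 - 32*12)=-545, (32*23 - -23*7)=897, (-23*12 - -23*23)=253; twice the area = |605| = 605; area = 605/2; answer 605/2
Part 2: W1 = 605/2; threaded value p + q = 607; m = 18403; 18403 = 7 * 11 * 239; number of divisors = (1+1) * (1+1) * (1+1) = 8; answer 8
Part 3: W2 = 8; r = -38; T(2) = -3*(-15) - 3*(-38) = 159; iterating: T(2)=159, T(3)=-432, T(4)=819, T(5)=-1161, T(6)=1026, T(7)=405, T(8)=-4293, T(9)=11664, T(10)=-22113, T(11)=31347, T(12)=-27702, T(13)=-10935, T(14)=115911, T(15)=-314928, T(16)=597051, T(17)=-846369; answer -846369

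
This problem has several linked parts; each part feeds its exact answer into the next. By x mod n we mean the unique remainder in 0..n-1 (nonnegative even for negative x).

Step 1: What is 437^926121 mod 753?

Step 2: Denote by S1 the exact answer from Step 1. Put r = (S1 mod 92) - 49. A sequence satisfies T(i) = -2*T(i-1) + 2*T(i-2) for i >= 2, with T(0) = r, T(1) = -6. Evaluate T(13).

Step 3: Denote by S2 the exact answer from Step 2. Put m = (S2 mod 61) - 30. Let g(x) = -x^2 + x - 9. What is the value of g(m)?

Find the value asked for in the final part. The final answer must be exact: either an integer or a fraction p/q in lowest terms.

-429

Step 1: squarings mod 753: 437^1=437, 437^2=460, 437^4=7, 437^8=49, 437^16=142, 437^32=586, 437^64=28, 437^128=31, 437^256=208, 437^512=343, 437^1024=181, 437^2048=382, 437^4096=595, 437^8192=115, 437^16384=424, 437^32768=562, 437^65536=337, 437^131072=619, 437^262144=637, 437^524288=655; 437^926121 = 437^1 * 437^8 * 437^32 * 437^128 * 437^256 * 437^8192 * 437^131072 * 437^262144 * 437^524288 = 215 (mod 753); answer 215
Step 2: S1 = 215; r = -18; T(2) = -2*(-6) + 2*(-18) = -24; iterating: T(2)=-24, T(3)=36, T(4)=-120, T(5)=312, T(6)=-864, T(7)=2352, T(8)=-6432, T(9)=17568, T(10)=-48000, T(11)=131136, T(12)=-358272, T(13)=978816; answer 978816
Step 3: S2 = 978816; m = -20; -1*(-20)^2 + 1*(-20)^1 - 9 = (-400) + (-20) + (-9) = -429; answer -429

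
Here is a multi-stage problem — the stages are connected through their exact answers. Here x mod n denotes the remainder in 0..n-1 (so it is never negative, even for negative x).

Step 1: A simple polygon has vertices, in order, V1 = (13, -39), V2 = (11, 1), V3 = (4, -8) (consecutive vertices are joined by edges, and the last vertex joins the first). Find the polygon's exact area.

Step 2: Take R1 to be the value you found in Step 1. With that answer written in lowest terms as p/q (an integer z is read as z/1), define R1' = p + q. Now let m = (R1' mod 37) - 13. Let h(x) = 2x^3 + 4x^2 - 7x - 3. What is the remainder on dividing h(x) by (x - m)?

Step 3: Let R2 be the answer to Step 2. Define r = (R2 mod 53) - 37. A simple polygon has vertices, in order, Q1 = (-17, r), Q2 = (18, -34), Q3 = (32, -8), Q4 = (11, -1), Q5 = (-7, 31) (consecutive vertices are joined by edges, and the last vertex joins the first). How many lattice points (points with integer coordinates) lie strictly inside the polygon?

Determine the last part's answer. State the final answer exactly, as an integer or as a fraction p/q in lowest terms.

Step 1: cross terms: (13*1 - 11*-39)=442, (11*-8 - 4*1)=-92, (4*-39 - 13*-8)=-52; twice the area = |298| = 298; area = 149; answer 149
Step 2: R1 = 149; threaded value p + q = 150; m = -11; remainder = value at the root: 2*(-11)^3 + 4*(-11)^2 - 7*(-11)^1 - 3 = (-2662) + (484) + (77) + (-3) = -2104; answer -2104
Step 3: R2 = -2104; r = -21; cross terms: (-17*-34 - 18*-21)=956, (18*-8 - 32*-34)=944, (32*-1 - 11*-8)=56, (11*31 - -7*-1)=334, (-7*-21 - -17*31)=674; twice the area = |2964| = 2964; area = 1482; boundary points = 1 + 2 + 7 + 2 + 2 = 14; strictly interior points = area - boundary/2 + 1 = 1476; answer 1476

1476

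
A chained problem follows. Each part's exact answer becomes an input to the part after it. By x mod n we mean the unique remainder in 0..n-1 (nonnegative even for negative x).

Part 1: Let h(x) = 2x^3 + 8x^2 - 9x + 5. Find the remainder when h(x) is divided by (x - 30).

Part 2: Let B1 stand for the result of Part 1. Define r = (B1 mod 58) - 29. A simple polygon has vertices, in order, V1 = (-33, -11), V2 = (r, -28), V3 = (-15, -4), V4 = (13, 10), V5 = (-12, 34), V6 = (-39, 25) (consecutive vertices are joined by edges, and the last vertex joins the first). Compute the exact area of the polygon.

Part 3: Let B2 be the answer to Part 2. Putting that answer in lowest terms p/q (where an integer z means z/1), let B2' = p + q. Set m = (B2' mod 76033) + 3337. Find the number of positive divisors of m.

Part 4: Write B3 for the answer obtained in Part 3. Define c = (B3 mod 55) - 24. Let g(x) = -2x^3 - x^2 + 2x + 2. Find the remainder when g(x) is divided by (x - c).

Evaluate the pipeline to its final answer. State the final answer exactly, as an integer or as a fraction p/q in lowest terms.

7906

Part 1: remainder = value at the root: 2*(30)^3 + 8*(30)^2 - 9*(30)^1 + 5 = (54000) + (7200) + (-270) + (5) = 60935; answer 60935
Part 2: B1 = 60935; r = 6; cross terms: (-33*-28 - 6*-11)=990, (6*-4 - -15*-28)=-444, (-15*10 - 13*-4)=-98, (13*34 - -12*10)=562, (-12*25 - -39*34)=1026, (-39*-11 - -33*25)=1254; twice the area = |3290| = 3290; area = 1645; answer 1645
Part 3: B2 = 1645; threaded value p + q = 1646; m = 4983; 4983 = 3 * 11 * 151; number of divisors = (1+1) * (1+1) * (1+1) = 8; answer 8
Part 4: B3 = 8; c = -16; remainder = value at the root: -2*(-16)^3 - 1*(-16)^2 + 2*(-16)^1 + 2 = (8192) + (-256) + (-32) + (2) = 7906; answer 7906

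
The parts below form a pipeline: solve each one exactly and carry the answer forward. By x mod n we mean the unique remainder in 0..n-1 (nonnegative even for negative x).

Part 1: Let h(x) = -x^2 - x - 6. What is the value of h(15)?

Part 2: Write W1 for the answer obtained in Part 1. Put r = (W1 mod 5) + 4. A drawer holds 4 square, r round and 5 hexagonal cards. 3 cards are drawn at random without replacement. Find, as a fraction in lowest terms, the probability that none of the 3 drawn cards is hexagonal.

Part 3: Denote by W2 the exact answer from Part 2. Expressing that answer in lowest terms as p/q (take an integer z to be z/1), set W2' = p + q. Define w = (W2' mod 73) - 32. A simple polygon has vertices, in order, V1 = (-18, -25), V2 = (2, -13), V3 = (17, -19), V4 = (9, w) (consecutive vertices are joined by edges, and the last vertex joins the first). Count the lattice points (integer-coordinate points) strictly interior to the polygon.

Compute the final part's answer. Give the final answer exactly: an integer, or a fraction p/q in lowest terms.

427

Part 1: -1*(15)^2 - 1*(15)^1 - 6 = (-225) + (-15) + (-6) = -246; answer -246
Part 2: W1 = -246; r = 8; total draws C(17,3) = 680; favorable C(12,3) = 220; P = 11/34; answer 11/34
Part 3: W2 = 11/34; threaded value p + q = 45; w = 13; cross terms: (-18*-13 - 2*-25)=284, (2*-19 - 17*-13)=183, (17*13 - 9*-19)=392, (9*-25 - -18*13)=9; twice the area = |868| = 868; area = 434; boundary points = 4 + 3 + 8 + 1 = 16; strictly interior points = area - boundary/2 + 1 = 427; answer 427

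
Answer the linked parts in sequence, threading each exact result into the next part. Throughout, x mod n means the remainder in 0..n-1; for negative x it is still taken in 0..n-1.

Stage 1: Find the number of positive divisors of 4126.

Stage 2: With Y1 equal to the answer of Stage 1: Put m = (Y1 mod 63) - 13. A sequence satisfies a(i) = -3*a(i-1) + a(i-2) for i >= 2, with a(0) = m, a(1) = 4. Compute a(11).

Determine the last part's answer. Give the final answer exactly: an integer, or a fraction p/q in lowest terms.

Stage 1: 4126 = 2 * 2063; number of divisors = (1+1) * (1+1) = 4; answer 4
Stage 2: Y1 = 4; m = -9; a(2) = -3*(4) + 1*(-9) = -21; iterating: a(2)=-21, a(3)=67, a(4)=-222, a(5)=733, a(6)=-2421, a(7)=7996, a(8)=-26409, a(9)=87223, a(10)=-288078, a(11)=951457; answer 951457

951457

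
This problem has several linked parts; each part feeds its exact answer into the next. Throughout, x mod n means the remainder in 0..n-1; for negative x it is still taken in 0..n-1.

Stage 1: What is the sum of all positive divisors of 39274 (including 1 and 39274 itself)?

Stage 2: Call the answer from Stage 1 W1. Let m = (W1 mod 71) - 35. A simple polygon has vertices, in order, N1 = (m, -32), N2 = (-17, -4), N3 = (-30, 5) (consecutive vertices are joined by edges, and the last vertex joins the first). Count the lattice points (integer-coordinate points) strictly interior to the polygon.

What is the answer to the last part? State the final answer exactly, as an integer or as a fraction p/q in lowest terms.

Stage 1: 39274 = 2 * 73 * 269; sigma = (1 + 2) * (1 + 73) * (1 + 269) = 3 * 74 * 270 = 59940; answer 59940
Stage 2: W1 = 59940; m = -19; cross terms: (-19*-4 - -17*-32)=-468, (-17*5 - -30*-4)=-205, (-30*-32 - -19*5)=1055; twice the area = |382| = 382; area = 191; boundary points = 2 + 1 + 1 = 4; strictly interior points = area - boundary/2 + 1 = 190; answer 190

190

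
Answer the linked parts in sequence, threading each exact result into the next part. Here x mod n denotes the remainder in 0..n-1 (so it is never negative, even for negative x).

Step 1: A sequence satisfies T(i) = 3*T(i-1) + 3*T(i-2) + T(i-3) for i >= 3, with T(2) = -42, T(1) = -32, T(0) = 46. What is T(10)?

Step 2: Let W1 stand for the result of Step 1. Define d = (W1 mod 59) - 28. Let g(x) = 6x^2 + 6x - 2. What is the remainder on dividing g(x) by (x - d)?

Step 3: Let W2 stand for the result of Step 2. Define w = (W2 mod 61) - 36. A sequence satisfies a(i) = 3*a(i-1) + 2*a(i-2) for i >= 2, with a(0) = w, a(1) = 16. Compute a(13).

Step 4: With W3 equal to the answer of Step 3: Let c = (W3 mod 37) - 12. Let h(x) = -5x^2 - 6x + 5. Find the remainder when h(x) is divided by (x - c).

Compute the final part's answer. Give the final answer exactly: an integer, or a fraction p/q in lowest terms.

Step 1: T(3) = 3*(-42) + 3*(-32) + 1*(46) = -176; iterating: T(3)=-176, T(4)=-686, T(5)=-2628, T(6)=-10118, T(7)=-38924, T(8)=-149754, T(9)=-576152, T(10)=-2216642; answer -2216642
Step 2: W1 = -2216642; d = 19; remainder = value at the root: 6*(19)^2 + 6*(19)^1 - 2 = (2166) + (114) + (-2) = 2278; answer 2278
Step 3: W2 = 2278; w = -15; a(2) = 3*(16) + 2*(-15) = 18; iterating: a(2)=18, a(3)=86, a(4)=294, a(5)=1054, a(6)=3750, a(7)=13358, a(8)=47574, a(9)=169438, a(10)=603462, a(11)=2149262, a(12)=7654710, a(13)=27262654; answer 27262654
Step 4: W3 = 27262654; c = 6; remainder = value at the root: -5*(6)^2 - 6*(6)^1 + 5 = (-180) + (-36) + (5) = -211; answer -211

-211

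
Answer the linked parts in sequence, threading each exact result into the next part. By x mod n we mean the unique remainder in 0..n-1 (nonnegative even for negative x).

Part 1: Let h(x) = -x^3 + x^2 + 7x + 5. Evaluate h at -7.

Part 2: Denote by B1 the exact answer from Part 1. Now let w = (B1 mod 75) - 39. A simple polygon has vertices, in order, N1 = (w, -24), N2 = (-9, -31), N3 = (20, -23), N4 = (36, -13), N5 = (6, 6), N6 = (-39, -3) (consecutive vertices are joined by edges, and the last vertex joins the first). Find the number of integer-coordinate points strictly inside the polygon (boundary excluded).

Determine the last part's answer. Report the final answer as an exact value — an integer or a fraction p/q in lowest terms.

1179

Part 1: -1*(-7)^3 + 1*(-7)^2 + 7*(-7)^1 + 5 = (343) + (49) + (-49) + (5) = 348; answer 348
Part 2: B1 = 348; w = 9; cross terms: (9*-31 - -9*-24)=-495, (-9*-23 - 20*-31)=827, (20*-13 - 36*-23)=568, (36*6 - 6*-13)=294, (6*-3 - -39*6)=216, (-39*-24 - 9*-3)=963; twice the area = |2373| = 2373; area = 2373/2; boundary points = 1 + 1 + 2 + 1 + 9 + 3 = 17; strictly interior points = area - boundary/2 + 1 = 1179; answer 1179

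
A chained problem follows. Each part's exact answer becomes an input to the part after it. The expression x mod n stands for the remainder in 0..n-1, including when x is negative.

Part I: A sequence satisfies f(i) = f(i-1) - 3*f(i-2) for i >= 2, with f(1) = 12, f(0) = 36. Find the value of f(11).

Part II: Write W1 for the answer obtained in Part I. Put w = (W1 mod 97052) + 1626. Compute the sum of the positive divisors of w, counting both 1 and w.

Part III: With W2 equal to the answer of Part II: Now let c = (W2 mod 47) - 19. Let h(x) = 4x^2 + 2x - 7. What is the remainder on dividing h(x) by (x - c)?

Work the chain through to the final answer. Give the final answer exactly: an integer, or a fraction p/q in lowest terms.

Part I: f(2) = 1*(12) - 3*(36) = -96; iterating: f(2)=-96, f(3)=-132, f(4)=156, f(5)=552, f(6)=84, f(7)=-1572, f(8)=-1824, f(9)=2892, f(10)=8364, f(11)=-312; answer -312
Part II: W1 = -312; w = 98366; 98366 = 2 * 137 * 359; sigma = (1 + 2) * (1 + 137) * (1 + 359) = 3 * 138 * 360 = 149040; answer 149040
Part III: W2 = 149040; c = -16; remainder = value at the root: 4*(-16)^2 + 2*(-16)^1 - 7 = (1024) + (-32) + (-7) = 985; answer 985

985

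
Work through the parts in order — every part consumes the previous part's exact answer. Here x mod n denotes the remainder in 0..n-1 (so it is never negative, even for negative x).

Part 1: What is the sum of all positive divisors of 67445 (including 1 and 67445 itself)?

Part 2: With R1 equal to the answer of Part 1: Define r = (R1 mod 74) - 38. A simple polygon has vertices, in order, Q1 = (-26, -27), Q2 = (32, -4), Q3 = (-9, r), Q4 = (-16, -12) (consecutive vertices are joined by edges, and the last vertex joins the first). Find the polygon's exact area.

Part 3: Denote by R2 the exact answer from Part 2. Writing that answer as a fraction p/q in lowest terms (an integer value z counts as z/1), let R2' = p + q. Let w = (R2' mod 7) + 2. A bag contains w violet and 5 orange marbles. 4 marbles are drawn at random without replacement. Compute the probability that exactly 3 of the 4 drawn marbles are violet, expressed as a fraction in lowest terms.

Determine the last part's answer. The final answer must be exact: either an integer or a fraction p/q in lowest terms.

Part 1: 67445 = 5 * 7 * 41 * 47; sigma = (1 + 5) * (1 + 7) * (1 + 41) * (1 + 47) = 6 * 8 * 42 * 48 = 96768; answer 96768
Part 2: R1 = 96768; r = 12; cross terms: (-26*-4 - 32*-27)=968, (32*12 - -9*-4)=348, (-9*-12 - -16*12)=300, (-16*-27 - -26*-12)=120; twice the area = |1736| = 1736; area = 868; answer 868
Part 3: R2 = 868; threaded value p + q = 869; w = 3; total draws C(8,4) = 70; favorable C(3,3)*C(5,1) = 5; P = 1/14; answer 1/14

1/14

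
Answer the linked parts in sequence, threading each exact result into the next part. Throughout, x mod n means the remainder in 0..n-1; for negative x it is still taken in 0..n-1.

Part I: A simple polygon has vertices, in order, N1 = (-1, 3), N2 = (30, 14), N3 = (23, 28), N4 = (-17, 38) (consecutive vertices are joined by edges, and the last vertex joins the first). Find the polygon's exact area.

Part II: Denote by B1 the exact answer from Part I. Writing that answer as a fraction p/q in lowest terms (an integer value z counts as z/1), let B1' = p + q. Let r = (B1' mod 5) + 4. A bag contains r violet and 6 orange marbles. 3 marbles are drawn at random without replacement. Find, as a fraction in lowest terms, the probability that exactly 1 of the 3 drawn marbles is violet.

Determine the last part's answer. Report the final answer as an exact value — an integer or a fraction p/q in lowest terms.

105/286

Part I: cross terms: (-1*14 - 30*3)=-104, (30*28 - 23*14)=518, (23*38 - -17*28)=1350, (-17*3 - -1*38)=-13; twice the area = |1751| = 1751; area = 1751/2; answer 1751/2
Part II: B1 = 1751/2; threaded value p + q = 1753; r = 7; total draws C(13,3) = 286; favorable C(7,1)*C(6,2) = 105; P = 105/286; answer 105/286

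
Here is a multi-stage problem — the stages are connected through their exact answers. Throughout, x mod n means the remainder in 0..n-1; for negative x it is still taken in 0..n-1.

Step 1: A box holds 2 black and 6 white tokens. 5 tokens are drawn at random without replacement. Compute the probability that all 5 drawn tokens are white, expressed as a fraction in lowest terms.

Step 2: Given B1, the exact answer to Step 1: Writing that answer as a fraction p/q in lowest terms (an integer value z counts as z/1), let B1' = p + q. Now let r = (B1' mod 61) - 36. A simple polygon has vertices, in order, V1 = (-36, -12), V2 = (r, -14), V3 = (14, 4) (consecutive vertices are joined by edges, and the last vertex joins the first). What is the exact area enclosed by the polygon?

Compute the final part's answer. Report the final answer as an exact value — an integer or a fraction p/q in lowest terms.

Step 1: total draws C(8,5) = 56; favorable C(6,5) = 6; P = 3/28; answer 3/28
Step 2: B1 = 3/28; threaded value p + q = 31; r = -5; cross terms: (-36*-14 - -5*-12)=444, (-5*4 - 14*-14)=176, (14*-12 - -36*4)=-24; twice the area = |596| = 596; area = 298; answer 298

298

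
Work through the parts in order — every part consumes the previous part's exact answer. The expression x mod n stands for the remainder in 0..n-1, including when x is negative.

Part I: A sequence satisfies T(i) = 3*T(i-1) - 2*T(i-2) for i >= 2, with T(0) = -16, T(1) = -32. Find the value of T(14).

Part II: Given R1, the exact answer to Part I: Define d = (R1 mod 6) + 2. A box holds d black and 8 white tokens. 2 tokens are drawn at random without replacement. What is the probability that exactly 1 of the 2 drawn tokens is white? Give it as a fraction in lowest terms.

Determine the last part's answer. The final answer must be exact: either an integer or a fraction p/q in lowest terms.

16/33

Part I: T(2) = 3*(-32) - 2*(-16) = -64; iterating: T(2)=-64, T(3)=-128, T(4)=-256, T(5)=-512, T(6)=-1024, T(7)=-2048, T(8)=-4096, T(9)=-8192, T(10)=-16384, T(11)=-32768, T(12)=-65536, T(13)=-131072, T(14)=-262144; answer -262144
Part II: R1 = -262144; d = 4; total draws C(12,2) = 66; favorable C(8,1)*C(4,1) = 32; P = 16/33; answer 16/33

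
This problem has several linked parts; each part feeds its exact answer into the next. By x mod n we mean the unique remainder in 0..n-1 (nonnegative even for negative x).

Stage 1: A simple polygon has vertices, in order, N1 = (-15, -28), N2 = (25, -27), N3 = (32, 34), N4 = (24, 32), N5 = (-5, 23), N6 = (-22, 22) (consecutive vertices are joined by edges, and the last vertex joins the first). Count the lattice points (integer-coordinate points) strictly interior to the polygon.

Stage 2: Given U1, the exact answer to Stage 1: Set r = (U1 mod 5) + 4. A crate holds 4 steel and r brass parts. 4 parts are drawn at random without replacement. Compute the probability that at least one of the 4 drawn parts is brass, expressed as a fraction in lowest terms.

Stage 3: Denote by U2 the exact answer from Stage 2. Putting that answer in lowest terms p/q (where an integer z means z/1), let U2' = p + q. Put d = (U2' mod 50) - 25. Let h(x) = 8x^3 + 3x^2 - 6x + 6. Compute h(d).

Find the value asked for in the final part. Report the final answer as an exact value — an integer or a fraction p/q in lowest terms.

-31898

Stage 1: cross terms: (-15*-27 - 25*-28)=1105, (25*34 - 32*-27)=1714, (32*32 - 24*34)=208, (24*23 - -5*32)=712, (-5*22 - -22*23)=396, (-22*-28 - -15*22)=946; twice the area = |5081| = 5081; area = 5081/2; boundary points = 1 + 1 + 2 + 1 + 1 + 1 = 7; strictly interior points = area - boundary/2 + 1 = 2538; answer 2538
Stage 2: U1 = 2538; r = 7; total draws C(11,4) = 330; complement C(4,4) = 1; favorable 330 - 1 = 329; P = 329/330; answer 329/330
Stage 3: U2 = 329/330; threaded value p + q = 659; d = -16; 8*(-16)^3 + 3*(-16)^2 - 6*(-16)^1 + 6 = (-32768) + (768) + (96) + (6) = -31898; answer -31898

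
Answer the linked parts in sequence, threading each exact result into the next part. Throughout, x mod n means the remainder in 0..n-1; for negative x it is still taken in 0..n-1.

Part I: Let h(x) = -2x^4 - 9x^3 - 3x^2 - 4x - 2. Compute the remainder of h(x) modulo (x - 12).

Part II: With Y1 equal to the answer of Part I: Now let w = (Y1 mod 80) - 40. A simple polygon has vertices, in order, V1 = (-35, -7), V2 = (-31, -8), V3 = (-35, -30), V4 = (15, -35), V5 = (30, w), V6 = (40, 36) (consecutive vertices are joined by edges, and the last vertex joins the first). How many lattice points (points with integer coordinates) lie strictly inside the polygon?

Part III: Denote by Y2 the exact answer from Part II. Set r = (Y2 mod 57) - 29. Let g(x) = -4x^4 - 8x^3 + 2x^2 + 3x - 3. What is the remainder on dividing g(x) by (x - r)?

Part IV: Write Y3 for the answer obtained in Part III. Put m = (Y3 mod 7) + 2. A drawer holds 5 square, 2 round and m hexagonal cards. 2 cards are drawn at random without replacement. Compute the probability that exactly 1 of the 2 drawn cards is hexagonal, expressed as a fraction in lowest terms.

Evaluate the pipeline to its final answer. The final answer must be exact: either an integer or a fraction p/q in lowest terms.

35/66

Part I: remainder = value at the root: -2*(12)^4 - 9*(12)^3 - 3*(12)^2 - 4*(12)^1 - 2 = (-41472) + (-15552) + (-432) + (-48) + (-2) = -57506; answer -57506
Part II: Y1 = -57506; w = -26; cross terms: (-35*-8 - -31*-7)=63, (-31*-30 - -35*-8)=650, (-35*-35 - 15*-30)=1675, (15*-26 - 30*-35)=660, (30*36 - 40*-26)=2120, (40*-7 - -35*36)=980; twice the area = |6148| = 6148; area = 3074; boundary points = 1 + 2 + 5 + 3 + 2 + 1 = 14; strictly interior points = area - boundary/2 + 1 = 3068; answer 3068
Part III: Y2 = 3068; r = 18; remainder = value at the root: -4*(18)^4 - 8*(18)^3 + 2*(18)^2 + 3*(18)^1 - 3 = (-419904) + (-46656) + (648) + (54) + (-3) = -465861; answer -465861
Part IV: Y3 = -465861; m = 5; total draws C(12,2) = 66; favorable C(5,1)*C(7,1) = 35; P = 35/66; answer 35/66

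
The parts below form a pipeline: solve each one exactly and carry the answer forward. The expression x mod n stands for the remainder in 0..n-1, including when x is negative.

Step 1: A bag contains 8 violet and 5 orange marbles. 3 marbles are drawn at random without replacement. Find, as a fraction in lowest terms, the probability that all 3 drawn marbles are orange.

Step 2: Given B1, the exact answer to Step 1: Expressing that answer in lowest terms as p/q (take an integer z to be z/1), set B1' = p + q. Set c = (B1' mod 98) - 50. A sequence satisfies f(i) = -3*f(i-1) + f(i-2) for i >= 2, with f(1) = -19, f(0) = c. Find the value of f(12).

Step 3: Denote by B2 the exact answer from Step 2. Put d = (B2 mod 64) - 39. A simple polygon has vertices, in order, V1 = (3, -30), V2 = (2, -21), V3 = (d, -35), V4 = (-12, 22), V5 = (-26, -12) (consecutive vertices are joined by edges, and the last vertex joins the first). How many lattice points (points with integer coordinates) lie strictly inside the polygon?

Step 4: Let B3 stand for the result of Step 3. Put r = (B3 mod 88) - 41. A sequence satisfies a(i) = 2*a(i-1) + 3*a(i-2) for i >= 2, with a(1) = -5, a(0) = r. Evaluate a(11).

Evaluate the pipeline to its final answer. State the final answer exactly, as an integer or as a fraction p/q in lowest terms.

-1904303

Step 1: total draws C(13,3) = 286; favorable C(5,3) = 10; P = 5/143; answer 5/143
Step 2: B1 = 5/143; threaded value p + q = 148; c = 0; f(2) = -3*(-19) + 1*(0) = 57; iterating: f(2)=57, f(3)=-190, f(4)=627, f(5)=-2071, f(6)=6840, f(7)=-22591, f(8)=74613, f(9)=-246430, f(10)=813903, f(11)=-2688139, f(12)=8878320; answer 8878320
Step 3: B2 = 8878320; d = 9; cross terms: (3*-21 - 2*-30)=-3, (2*-35 - 9*-21)=119, (9*22 - -12*-35)=-222, (-12*-12 - -26*22)=716, (-26*-30 - 3*-12)=816; twice the area = |1426| = 1426; area = 713; boundary points = 1 + 7 + 3 + 2 + 1 = 14; strictly interior points = area - boundary/2 + 1 = 707; answer 707
Step 4: B3 = 707; r = -38; a(2) = 2*(-5) + 3*(-38) = -124; iterating: a(2)=-124, a(3)=-263, a(4)=-898, a(5)=-2585, a(6)=-7864, a(7)=-23483, a(8)=-70558, a(9)=-211565, a(10)=-634804, a(11)=-1904303; answer -1904303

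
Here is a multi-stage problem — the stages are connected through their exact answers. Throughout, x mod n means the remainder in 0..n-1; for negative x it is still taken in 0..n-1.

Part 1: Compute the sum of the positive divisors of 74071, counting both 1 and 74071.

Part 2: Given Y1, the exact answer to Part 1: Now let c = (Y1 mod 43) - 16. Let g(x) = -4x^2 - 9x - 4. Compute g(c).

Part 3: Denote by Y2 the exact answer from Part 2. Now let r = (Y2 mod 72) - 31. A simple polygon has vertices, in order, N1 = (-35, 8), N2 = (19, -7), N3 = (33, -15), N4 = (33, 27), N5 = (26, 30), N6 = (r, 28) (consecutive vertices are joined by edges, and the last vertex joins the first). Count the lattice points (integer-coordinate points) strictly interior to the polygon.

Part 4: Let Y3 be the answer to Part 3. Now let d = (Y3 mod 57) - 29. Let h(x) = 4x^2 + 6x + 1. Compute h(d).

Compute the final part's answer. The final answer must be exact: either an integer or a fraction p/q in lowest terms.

239

Part 1: 74071 is prime, so its only divisors are 1 and 74071; sigma = 1 + 74071 = 74072; answer 74072
Part 2: Y1 = 74072; c = 10; -4*(10)^2 - 9*(10)^1 - 4 = (-400) + (-90) + (-4) = -494; answer -494
Part 3: Y2 = -494; r = -21; cross terms: (-35*-7 - 19*8)=93, (19*-15 - 33*-7)=-54, (33*27 - 33*-15)=1386, (33*30 - 26*27)=288, (26*28 - -21*30)=1358, (-21*8 - -35*28)=812; twice the area = |3883| = 3883; area = 3883/2; boundary points = 3 + 2 + 42 + 1 + 1 + 2 = 51; strictly interior points = area - boundary/2 + 1 = 1917; answer 1917
Part 4: Y3 = 1917; d = 7; 4*(7)^2 + 6*(7)^1 + 1 = (196) + (42) + (1) = 239; answer 239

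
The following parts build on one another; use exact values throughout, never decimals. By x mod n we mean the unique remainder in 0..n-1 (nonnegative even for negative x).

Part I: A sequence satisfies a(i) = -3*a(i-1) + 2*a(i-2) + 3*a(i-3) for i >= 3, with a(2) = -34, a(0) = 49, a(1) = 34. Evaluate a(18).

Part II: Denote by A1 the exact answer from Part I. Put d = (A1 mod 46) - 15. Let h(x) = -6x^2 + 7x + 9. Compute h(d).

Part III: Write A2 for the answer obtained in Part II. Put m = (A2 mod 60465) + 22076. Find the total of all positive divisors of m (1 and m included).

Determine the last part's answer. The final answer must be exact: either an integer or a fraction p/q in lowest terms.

168480

Part I: a(3) = -3*(-34) + 2*(34) + 3*(49) = 317; iterating: a(3)=317, a(4)=-917, a(5)=3283, a(6)=-10732, a(7)=36011, a(8)=-119648, a(9)=398770, a(10)=-1327573, a(11)=4421315, a(12)=-14722781, a(13)=49028254, a(14)=-163266379, a(15)=543687302, a(16)=-1810509902, a(17)=6029105173, a(18)=-20077273417; answer -20077273417
Part II: A1 = -20077273417; d = 4; -6*(4)^2 + 7*(4)^1 + 9 = (-96) + (28) + (9) = -59; answer -59
Part III: A2 = -59; m = 82482; 82482 = 2 * 3 * 59 * 233; sigma = (1 + 2) * (1 + 3) * (1 + 59) * (1 + 233) = 3 * 4 * 60 * 234 = 168480; answer 168480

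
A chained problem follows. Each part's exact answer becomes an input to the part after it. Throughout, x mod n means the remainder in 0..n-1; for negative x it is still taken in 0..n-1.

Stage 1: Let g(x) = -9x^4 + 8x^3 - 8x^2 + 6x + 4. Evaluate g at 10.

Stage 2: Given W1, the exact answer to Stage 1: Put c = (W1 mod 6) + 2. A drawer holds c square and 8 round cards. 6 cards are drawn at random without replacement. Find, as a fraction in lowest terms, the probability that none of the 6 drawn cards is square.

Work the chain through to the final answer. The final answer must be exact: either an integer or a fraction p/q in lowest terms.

Stage 1: -9*(10)^4 + 8*(10)^3 - 8*(10)^2 + 6*(10)^1 + 4 = (-90000) + (8000) + (-800) + (60) + (4) = -82736; answer -82736
Stage 2: W1 = -82736; c = 6; total draws C(14,6) = 3003; favorable C(8,6) = 28; P = 4/429; answer 4/429

4/429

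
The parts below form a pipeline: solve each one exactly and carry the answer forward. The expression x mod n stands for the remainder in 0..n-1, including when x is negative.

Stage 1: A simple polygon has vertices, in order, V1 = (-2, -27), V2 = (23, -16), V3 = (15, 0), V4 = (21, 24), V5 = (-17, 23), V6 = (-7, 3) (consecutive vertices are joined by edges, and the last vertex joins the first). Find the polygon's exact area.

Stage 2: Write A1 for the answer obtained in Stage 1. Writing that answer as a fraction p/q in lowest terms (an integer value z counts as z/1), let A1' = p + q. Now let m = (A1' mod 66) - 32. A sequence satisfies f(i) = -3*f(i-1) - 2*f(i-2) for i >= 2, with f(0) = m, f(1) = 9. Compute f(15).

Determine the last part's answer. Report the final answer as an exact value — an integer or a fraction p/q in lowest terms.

Stage 1: cross terms: (-2*-16 - 23*-27)=653, (23*0 - 15*-16)=240, (15*24 - 21*0)=360, (21*23 - -17*24)=891, (-17*3 - -7*23)=110, (-7*-27 - -2*3)=195; twice the area = |2449| = 2449; area = 2449/2; answer 2449/2
Stage 2: A1 = 2449/2; threaded value p + q = 2451; m = -23; f(2) = -3*(9) - 2*(-23) = 19; iterating: f(2)=19, f(3)=-75, f(4)=187, f(5)=-411, f(6)=859, f(7)=-1755, f(8)=3547, f(9)=-7131, f(10)=14299, f(11)=-28635, f(12)=57307, f(13)=-114651, f(14)=229339, f(15)=-458715; answer -458715

-458715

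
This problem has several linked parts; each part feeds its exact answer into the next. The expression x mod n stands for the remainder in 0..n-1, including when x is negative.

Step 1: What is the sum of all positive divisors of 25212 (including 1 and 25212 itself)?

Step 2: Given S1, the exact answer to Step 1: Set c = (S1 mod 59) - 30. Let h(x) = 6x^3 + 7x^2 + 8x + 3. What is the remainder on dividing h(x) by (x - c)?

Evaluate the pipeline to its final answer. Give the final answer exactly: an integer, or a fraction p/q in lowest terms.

-612

Step 1: 25212 = 2^2 * 3 * 11 * 191; sigma = (1 + 2 + 4) * (1 + 3) * (1 + 11) * (1 + 191) = 7 * 4 * 12 * 192 = 64512; answer 64512
Step 2: S1 = 64512; c = -5; remainder = value at the root: 6*(-5)^3 + 7*(-5)^2 + 8*(-5)^1 + 3 = (-750) + (175) + (-40) + (3) = -612; answer -612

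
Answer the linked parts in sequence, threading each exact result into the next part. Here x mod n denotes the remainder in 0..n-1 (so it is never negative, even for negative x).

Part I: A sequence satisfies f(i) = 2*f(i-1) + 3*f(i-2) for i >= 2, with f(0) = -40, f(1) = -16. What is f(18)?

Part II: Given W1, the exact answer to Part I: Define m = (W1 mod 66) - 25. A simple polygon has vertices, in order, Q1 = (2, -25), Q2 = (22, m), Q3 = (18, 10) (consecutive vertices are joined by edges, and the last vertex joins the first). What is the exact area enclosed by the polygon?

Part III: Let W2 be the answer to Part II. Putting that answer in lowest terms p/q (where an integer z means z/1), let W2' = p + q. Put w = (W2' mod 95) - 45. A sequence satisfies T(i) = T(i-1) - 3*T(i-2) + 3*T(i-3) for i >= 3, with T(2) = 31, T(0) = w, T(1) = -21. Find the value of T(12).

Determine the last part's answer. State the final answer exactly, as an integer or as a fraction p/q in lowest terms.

Part I: f(2) = 2*(-16) + 3*(-40) = -152; iterating: f(2)=-152, f(3)=-352, f(4)=-1160, f(5)=-3376, f(6)=-10232, f(7)=-30592, f(8)=-91880, f(9)=-275536, f(10)=-826712, f(11)=-2480032, f(12)=-7440200, f(13)=-22320496, f(14)=-66961592, f(15)=-200884672, f(16)=-602654120, f(17)=-1807962256, f(18)=-5423886872; answer -5423886872
Part II: W1 = -5423886872; m = 33; cross terms: (2*33 - 22*-25)=616, (22*10 - 18*33)=-374, (18*-25 - 2*10)=-470; twice the area = |-228| = 228; area = 114; answer 114
Part III: W2 = 114; threaded value p + q = 115; w = -25; T(3) = 1*(31) - 3*(-21) + 3*(-25) = 19; iterating: T(3)=19, T(4)=-137, T(5)=-101, T(6)=367, T(7)=259, T(8)=-1145, T(9)=-821, T(10)=3391, T(11)=2419, T(12)=-10217; answer -10217

-10217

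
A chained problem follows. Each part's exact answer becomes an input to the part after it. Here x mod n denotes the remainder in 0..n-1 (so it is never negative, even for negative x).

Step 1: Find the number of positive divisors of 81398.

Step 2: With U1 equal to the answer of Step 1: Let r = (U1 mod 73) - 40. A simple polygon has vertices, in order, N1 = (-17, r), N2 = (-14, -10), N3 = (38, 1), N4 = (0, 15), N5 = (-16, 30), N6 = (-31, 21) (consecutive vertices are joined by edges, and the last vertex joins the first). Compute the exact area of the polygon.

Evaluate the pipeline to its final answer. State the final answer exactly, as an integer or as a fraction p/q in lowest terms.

2909/2

Step 1: 81398 = 2 * 40699; number of divisors = (1+1) * (1+1) = 4; answer 4
Step 2: U1 = 4; r = -36; cross terms: (-17*-10 - -14*-36)=-334, (-14*1 - 38*-10)=366, (38*15 - 0*1)=570, (0*30 - -16*15)=240, (-16*21 - -31*30)=594, (-31*-36 - -17*21)=1473; twice the area = |2909| = 2909; area = 2909/2; answer 2909/2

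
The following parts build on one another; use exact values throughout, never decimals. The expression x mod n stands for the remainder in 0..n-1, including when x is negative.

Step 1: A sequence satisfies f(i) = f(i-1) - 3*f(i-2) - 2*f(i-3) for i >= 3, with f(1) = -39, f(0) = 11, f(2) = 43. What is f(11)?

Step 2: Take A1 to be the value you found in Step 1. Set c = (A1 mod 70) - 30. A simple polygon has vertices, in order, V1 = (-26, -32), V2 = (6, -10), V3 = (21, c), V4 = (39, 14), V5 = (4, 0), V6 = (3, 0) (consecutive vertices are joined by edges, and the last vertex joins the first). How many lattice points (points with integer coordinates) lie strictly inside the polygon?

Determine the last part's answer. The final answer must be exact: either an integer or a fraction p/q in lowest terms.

677

Step 1: f(3) = 1*(43) - 3*(-39) - 2*(11) = 138; iterating: f(3)=138, f(4)=87, f(5)=-413, f(6)=-950, f(7)=115, f(8)=3791, f(9)=5346, f(10)=-6257, f(11)=-29877; answer -29877
Step 2: A1 = -29877; c = -17; cross terms: (-26*-10 - 6*-32)=452, (6*-17 - 21*-10)=108, (21*14 - 39*-17)=957, (39*0 - 4*14)=-56, (4*0 - 3*0)=0, (3*-32 - -26*0)=-96; twice the area = |1365| = 1365; area = 1365/2; boundary points = 2 + 1 + 1 + 7 + 1 + 1 = 13; strictly interior points = area - boundary/2 + 1 = 677; answer 677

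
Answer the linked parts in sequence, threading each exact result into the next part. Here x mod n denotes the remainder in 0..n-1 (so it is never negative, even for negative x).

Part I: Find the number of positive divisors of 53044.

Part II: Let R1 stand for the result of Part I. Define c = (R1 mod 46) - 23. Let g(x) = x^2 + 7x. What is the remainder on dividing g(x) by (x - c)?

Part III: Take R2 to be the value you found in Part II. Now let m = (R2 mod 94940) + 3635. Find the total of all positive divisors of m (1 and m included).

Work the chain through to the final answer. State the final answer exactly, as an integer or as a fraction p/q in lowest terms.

3976

Part I: 53044 = 2^2 * 89 * 149; number of divisors = (2+1) * (1+1) * (1+1) = 12; answer 12
Part II: R1 = 12; c = -11; remainder = value at the root: 1*(-11)^2 + 7*(-11)^1 = (121) + (-77) = 44; answer 44
Part III: R2 = 44; m = 3679; 3679 = 13 * 283; sigma = (1 + 13) * (1 + 283) = 14 * 284 = 3976; answer 3976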